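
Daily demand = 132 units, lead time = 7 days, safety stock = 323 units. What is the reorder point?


Formula: ROP = (Daily Demand * Lead Time) + Safety Stock
Demand during lead time = 132 * 7 = 924 units
ROP = 924 + 323 = 1247 units

1247 units


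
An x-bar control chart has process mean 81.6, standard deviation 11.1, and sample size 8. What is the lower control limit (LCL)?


LCL = 81.6 - 3 * 11.1 / sqrt(8)

69.83


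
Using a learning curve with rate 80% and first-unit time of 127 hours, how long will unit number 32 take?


Formula: T_n = T_1 * (learning_rate)^(log2(n)) where learning_rate = rate/100
Doublings = log2(32) = 5
T_n = 127 * 0.8^5
T_n = 127 * 0.3277 = 41.6 hours

41.6 hours


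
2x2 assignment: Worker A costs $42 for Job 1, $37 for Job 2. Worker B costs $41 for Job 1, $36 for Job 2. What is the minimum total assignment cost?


Option 1: A->1 + B->2 = $42 + $36 = $78
Option 2: A->2 + B->1 = $37 + $41 = $78
Min cost = min($78, $78) = $78

$78


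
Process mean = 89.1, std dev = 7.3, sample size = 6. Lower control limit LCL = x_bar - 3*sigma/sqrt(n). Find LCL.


LCL = 89.1 - 3 * 7.3 / sqrt(6)

80.16


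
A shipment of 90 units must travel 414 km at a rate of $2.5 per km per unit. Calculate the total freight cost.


TC = dist * cost * units = 414 * 2.5 * 90 = $93150.00

$93150.00


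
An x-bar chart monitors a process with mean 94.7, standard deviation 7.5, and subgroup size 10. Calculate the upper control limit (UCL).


UCL = 94.7 + 3 * 7.5 / sqrt(10)

101.82


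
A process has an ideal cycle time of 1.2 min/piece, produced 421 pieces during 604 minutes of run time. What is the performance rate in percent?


Formula: Performance = (Ideal CT * Total Count) / Run Time * 100
Ideal output time = 1.2 * 421 = 505.2 min
Performance = 505.2 / 604 * 100 = 83.6%

83.6%


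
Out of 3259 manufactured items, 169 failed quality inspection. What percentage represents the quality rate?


Formula: Quality Rate = Good Pieces / Total Pieces * 100
Good pieces = 3259 - 169 = 3090
QR = 3090 / 3259 * 100 = 94.8%

94.8%


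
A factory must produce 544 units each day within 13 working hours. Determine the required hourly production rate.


Formula: Production Rate = Daily Demand / Available Hours
Rate = 544 units/day / 13 hours/day
Rate = 41.8 units/hour

41.8 units/hour


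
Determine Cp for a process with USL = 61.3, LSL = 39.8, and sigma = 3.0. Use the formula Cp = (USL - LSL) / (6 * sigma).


Cp = (61.3 - 39.8) / (6 * 3.0)

1.19


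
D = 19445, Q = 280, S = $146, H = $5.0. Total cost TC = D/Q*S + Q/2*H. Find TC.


TC = 19445/280 * 146 + 280/2 * 5.0

$10839.18


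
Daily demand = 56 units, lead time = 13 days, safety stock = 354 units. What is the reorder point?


Formula: ROP = (Daily Demand * Lead Time) + Safety Stock
Demand during lead time = 56 * 13 = 728 units
ROP = 728 + 354 = 1082 units

1082 units


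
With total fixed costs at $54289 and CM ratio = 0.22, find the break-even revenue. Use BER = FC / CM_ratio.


Formula: BER = Fixed Costs / Contribution Margin Ratio
BER = $54289 / 0.22
BER = $246768.18 (to the nearest cent)

$246768.18


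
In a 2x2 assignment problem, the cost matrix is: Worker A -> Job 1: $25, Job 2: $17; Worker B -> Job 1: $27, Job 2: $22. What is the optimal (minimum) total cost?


Option 1: A->1 + B->2 = $25 + $22 = $47
Option 2: A->2 + B->1 = $17 + $27 = $44
Min cost = min($47, $44) = $44

$44


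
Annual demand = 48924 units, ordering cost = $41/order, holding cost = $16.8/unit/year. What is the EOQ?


Formula: EOQ = sqrt(2 * D * S / H)
Numerator: 2 * 48924 * 41 = 4011768
2DS/H = 4011768 / 16.8 = 238795.7
EOQ = sqrt(238795.7) = 488.7 units

488.7 units


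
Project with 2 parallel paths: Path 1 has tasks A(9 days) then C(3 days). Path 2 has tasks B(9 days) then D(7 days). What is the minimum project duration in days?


Path 1 = 9 + 3 = 12 days
Path 2 = 9 + 7 = 16 days
Duration = max(12, 16) = 16 days

16 days


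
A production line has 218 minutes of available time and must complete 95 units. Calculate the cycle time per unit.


Formula: CT = Available Time / Number of Units
CT = 218 min / 95 units
CT = 2.29 min/unit

2.29 min/unit


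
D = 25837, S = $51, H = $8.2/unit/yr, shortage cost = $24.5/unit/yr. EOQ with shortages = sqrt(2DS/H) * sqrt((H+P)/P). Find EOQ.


Formula: EOQ* = sqrt(2DS/H) * sqrt((H+P)/P)
Base EOQ = sqrt(2*25837*51/8.2) = 566.91 units
Correction = sqrt((8.2+24.5)/24.5) = 1.15529
EOQ* = 566.91 * 1.15529 = 654.9 units

654.9 units


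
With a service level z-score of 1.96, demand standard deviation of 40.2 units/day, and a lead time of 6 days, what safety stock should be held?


Formula: SS = z * sigma_d * sqrt(LT)
sqrt(LT) = sqrt(6) = 2.4495
SS = 1.96 * 40.2 * 2.4495
SS = 193.0 units

193.0 units


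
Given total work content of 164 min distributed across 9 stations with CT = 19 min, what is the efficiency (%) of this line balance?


Formula: Efficiency = Sum of Task Times / (N_stations * CT) * 100
Total station capacity = 9 stations * 19 min = 171 min
Efficiency = 164 / 171 * 100 = 95.9%

95.9%


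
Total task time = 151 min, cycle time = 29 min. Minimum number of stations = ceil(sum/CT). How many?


Formula: N_min = ceil(Sum of Task Times / Cycle Time)
N_min = ceil(151 min / 29 min) = ceil(5.2069)
N_min = 6 stations

6


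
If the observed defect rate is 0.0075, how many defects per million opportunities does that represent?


DPMO = defect_rate * 1000000 = 0.0075 * 1000000

7500


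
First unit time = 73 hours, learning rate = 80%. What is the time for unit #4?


Formula: T_n = T_1 * (learning_rate)^(log2(n)) where learning_rate = rate/100
Doublings = log2(4) = 2
T_n = 73 * 0.8^2
T_n = 73 * 0.64 = 46.7 hours

46.7 hours


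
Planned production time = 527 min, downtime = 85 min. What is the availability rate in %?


Formula: Availability = (Planned Time - Downtime) / Planned Time * 100
Uptime = 527 - 85 = 442 min
Availability = 442 / 527 * 100 = 83.9%

83.9%


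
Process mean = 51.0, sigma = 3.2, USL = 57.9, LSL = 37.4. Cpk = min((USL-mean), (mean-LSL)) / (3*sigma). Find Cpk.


Cpu = (57.9 - 51.0) / (3 * 3.2) = 0.72
Cpl = (51.0 - 37.4) / (3 * 3.2) = 1.42
Cpk = min(0.72, 1.42) = 0.72

0.72


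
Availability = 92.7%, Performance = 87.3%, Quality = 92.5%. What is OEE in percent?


Formula: OEE = Availability * Performance * Quality / 10000
A * P = 92.7% * 87.3% / 100 = 80.93%
OEE = 80.93% * 92.5% / 100 = 74.9%

74.9%


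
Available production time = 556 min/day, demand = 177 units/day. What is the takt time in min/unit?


Formula: Takt Time = Available Production Time / Customer Demand
Takt = 556 min/day / 177 units/day
Takt = 3.14 min/unit

3.14 min/unit


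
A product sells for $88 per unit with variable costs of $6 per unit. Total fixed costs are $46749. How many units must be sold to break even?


Formula: BEQ = Fixed Costs / (Price - Variable Cost)
Contribution margin = $88 - $6 = $82/unit
BEQ = ceil($46749 / $82/unit) = ceil(570.11) = 571 units

571 units


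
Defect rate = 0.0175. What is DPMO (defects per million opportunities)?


DPMO = defect_rate * 1000000 = 0.0175 * 1000000

17500


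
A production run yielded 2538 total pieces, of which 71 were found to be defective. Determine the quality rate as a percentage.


Formula: Quality Rate = Good Pieces / Total Pieces * 100
Good pieces = 2538 - 71 = 2467
QR = 2467 / 2538 * 100 = 97.2%

97.2%


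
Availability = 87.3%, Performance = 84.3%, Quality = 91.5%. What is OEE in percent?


Formula: OEE = Availability * Performance * Quality / 10000
A * P = 87.3% * 84.3% / 100 = 73.59%
OEE = 73.59% * 91.5% / 100 = 67.3%

67.3%


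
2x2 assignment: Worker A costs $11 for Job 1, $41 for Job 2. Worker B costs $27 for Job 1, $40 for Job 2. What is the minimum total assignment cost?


Option 1: A->1 + B->2 = $11 + $40 = $51
Option 2: A->2 + B->1 = $41 + $27 = $68
Min cost = min($51, $68) = $51

$51


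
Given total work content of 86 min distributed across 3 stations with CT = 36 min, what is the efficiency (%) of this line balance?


Formula: Efficiency = Sum of Task Times / (N_stations * CT) * 100
Total station capacity = 3 stations * 36 min = 108 min
Efficiency = 86 / 108 * 100 = 79.6%

79.6%


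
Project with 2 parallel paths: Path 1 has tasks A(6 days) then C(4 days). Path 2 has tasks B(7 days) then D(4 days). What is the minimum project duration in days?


Path 1 = 6 + 4 = 10 days
Path 2 = 7 + 4 = 11 days
Duration = max(10, 11) = 11 days

11 days


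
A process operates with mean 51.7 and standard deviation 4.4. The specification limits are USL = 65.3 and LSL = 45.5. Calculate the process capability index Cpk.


Cpu = (65.3 - 51.7) / (3 * 4.4) = 1.03
Cpl = (51.7 - 45.5) / (3 * 4.4) = 0.47
Cpk = min(1.03, 0.47) = 0.47

0.47


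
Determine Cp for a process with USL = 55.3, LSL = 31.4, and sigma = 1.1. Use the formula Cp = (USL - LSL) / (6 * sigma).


Cp = (55.3 - 31.4) / (6 * 1.1)

3.62


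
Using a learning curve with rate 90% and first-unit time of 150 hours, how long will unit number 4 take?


Formula: T_n = T_1 * (learning_rate)^(log2(n)) where learning_rate = rate/100
Doublings = log2(4) = 2
T_n = 150 * 0.9^2
T_n = 150 * 0.81 = 121.5 hours

121.5 hours


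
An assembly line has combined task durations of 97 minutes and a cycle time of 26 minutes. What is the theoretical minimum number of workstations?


Formula: N_min = ceil(Sum of Task Times / Cycle Time)
N_min = ceil(97 min / 26 min) = ceil(3.7308)
N_min = 4 stations

4


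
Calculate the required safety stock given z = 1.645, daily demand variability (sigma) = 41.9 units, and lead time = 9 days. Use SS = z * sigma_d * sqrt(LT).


Formula: SS = z * sigma_d * sqrt(LT)
sqrt(LT) = sqrt(9) = 3.0
SS = 1.645 * 41.9 * 3.0
SS = 206.8 units

206.8 units


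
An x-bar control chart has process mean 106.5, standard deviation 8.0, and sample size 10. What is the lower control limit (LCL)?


LCL = 106.5 - 3 * 8.0 / sqrt(10)

98.91


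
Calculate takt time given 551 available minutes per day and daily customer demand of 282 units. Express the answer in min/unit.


Formula: Takt Time = Available Production Time / Customer Demand
Takt = 551 min/day / 282 units/day
Takt = 1.95 min/unit

1.95 min/unit


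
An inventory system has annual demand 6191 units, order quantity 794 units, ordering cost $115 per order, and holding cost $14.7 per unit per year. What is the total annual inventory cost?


TC = 6191/794 * 115 + 794/2 * 14.7

$6732.58


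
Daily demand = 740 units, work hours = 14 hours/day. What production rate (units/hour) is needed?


Formula: Production Rate = Daily Demand / Available Hours
Rate = 740 units/day / 14 hours/day
Rate = 52.9 units/hour

52.9 units/hour


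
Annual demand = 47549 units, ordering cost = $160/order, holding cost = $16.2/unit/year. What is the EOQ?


Formula: EOQ = sqrt(2 * D * S / H)
Numerator: 2 * 47549 * 160 = 15215680
2DS/H = 15215680 / 16.2 = 939239.5
EOQ = sqrt(939239.5) = 969.1 units

969.1 units


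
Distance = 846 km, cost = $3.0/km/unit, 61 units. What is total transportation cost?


TC = dist * cost * units = 846 * 3.0 * 61 = $154818.00

$154818.00


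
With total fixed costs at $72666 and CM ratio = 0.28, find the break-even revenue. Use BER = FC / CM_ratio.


Formula: BER = Fixed Costs / Contribution Margin Ratio
BER = $72666 / 0.28
BER = $259521.43 (to the nearest cent)

$259521.43


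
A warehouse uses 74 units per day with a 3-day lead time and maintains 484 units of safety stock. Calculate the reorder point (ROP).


Formula: ROP = (Daily Demand * Lead Time) + Safety Stock
Demand during lead time = 74 * 3 = 222 units
ROP = 222 + 484 = 706 units

706 units


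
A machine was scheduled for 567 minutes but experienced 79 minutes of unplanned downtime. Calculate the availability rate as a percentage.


Formula: Availability = (Planned Time - Downtime) / Planned Time * 100
Uptime = 567 - 79 = 488 min
Availability = 488 / 567 * 100 = 86.1%

86.1%


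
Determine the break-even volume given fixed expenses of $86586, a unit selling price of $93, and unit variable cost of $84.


Formula: BEQ = Fixed Costs / (Price - Variable Cost)
Contribution margin = $93 - $84 = $9/unit
BEQ = ceil($86586 / $9/unit) = ceil(9620.67) = 9621 units

9621 units


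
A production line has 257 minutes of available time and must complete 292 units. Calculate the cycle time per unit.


Formula: CT = Available Time / Number of Units
CT = 257 min / 292 units
CT = 0.88 min/unit

0.88 min/unit


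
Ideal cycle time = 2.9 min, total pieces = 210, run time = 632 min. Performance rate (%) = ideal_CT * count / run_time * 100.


Formula: Performance = (Ideal CT * Total Count) / Run Time * 100
Ideal output time = 2.9 * 210 = 609.0 min
Performance = 609.0 / 632 * 100 = 96.4%

96.4%


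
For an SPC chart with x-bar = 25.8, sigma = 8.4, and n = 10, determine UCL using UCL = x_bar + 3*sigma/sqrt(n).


UCL = 25.8 + 3 * 8.4 / sqrt(10)

33.77


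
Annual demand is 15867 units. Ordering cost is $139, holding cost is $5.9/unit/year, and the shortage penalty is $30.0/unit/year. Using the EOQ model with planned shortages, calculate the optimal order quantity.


Formula: EOQ* = sqrt(2DS/H) * sqrt((H+P)/P)
Base EOQ = sqrt(2*15867*139/5.9) = 864.66 units
Correction = sqrt((5.9+30.0)/30.0) = 1.09392
EOQ* = 864.66 * 1.09392 = 945.9 units

945.9 units


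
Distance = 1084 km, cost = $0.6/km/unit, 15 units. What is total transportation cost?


TC = dist * cost * units = 1084 * 0.6 * 15 = $9756.00

$9756.00


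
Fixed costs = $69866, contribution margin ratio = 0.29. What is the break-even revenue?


Formula: BER = Fixed Costs / Contribution Margin Ratio
BER = $69866 / 0.29
BER = $240917.24 (to the nearest cent)

$240917.24


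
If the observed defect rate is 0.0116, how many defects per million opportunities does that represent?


DPMO = defect_rate * 1000000 = 0.0116 * 1000000

11600


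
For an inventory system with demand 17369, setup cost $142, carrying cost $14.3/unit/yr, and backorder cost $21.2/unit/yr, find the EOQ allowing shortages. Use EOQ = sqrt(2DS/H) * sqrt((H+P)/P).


Formula: EOQ* = sqrt(2DS/H) * sqrt((H+P)/P)
Base EOQ = sqrt(2*17369*142/14.3) = 587.33 units
Correction = sqrt((14.3+21.2)/21.2) = 1.29404
EOQ* = 587.33 * 1.29404 = 760.0 units

760.0 units


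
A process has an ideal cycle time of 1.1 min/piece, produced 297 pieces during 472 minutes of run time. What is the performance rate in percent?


Formula: Performance = (Ideal CT * Total Count) / Run Time * 100
Ideal output time = 1.1 * 297 = 326.7 min
Performance = 326.7 / 472 * 100 = 69.2%

69.2%


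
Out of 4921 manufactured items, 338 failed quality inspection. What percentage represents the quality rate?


Formula: Quality Rate = Good Pieces / Total Pieces * 100
Good pieces = 4921 - 338 = 4583
QR = 4583 / 4921 * 100 = 93.1%

93.1%


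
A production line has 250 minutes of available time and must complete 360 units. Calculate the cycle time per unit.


Formula: CT = Available Time / Number of Units
CT = 250 min / 360 units
CT = 0.69 min/unit

0.69 min/unit


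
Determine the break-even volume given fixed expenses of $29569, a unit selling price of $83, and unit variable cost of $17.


Formula: BEQ = Fixed Costs / (Price - Variable Cost)
Contribution margin = $83 - $17 = $66/unit
BEQ = ceil($29569 / $66/unit) = ceil(448.02) = 449 units

449 units


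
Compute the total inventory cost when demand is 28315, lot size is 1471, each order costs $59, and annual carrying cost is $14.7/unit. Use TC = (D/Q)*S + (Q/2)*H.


TC = 28315/1471 * 59 + 1471/2 * 14.7

$11947.53


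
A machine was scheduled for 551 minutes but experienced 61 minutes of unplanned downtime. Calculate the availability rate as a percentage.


Formula: Availability = (Planned Time - Downtime) / Planned Time * 100
Uptime = 551 - 61 = 490 min
Availability = 490 / 551 * 100 = 88.9%

88.9%


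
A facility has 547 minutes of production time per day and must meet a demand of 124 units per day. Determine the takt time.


Formula: Takt Time = Available Production Time / Customer Demand
Takt = 547 min/day / 124 units/day
Takt = 4.41 min/unit

4.41 min/unit


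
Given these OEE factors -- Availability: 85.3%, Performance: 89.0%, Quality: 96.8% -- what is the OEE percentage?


Formula: OEE = Availability * Performance * Quality / 10000
A * P = 85.3% * 89.0% / 100 = 75.92%
OEE = 75.92% * 96.8% / 100 = 73.5%

73.5%


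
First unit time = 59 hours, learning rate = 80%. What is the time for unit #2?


Formula: T_n = T_1 * (learning_rate)^(log2(n)) where learning_rate = rate/100
Doublings = log2(2) = 1
T_n = 59 * 0.8^1
T_n = 59 * 0.8 = 47.2 hours

47.2 hours


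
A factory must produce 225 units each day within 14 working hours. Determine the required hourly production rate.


Formula: Production Rate = Daily Demand / Available Hours
Rate = 225 units/day / 14 hours/day
Rate = 16.1 units/hour

16.1 units/hour


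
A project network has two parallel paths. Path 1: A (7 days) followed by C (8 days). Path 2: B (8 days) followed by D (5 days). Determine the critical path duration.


Path 1 = 7 + 8 = 15 days
Path 2 = 8 + 5 = 13 days
Duration = max(15, 13) = 15 days

15 days


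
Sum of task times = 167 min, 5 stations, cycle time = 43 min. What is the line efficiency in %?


Formula: Efficiency = Sum of Task Times / (N_stations * CT) * 100
Total station capacity = 5 stations * 43 min = 215 min
Efficiency = 167 / 215 * 100 = 77.7%

77.7%


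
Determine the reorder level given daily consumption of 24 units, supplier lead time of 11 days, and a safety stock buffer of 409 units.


Formula: ROP = (Daily Demand * Lead Time) + Safety Stock
Demand during lead time = 24 * 11 = 264 units
ROP = 264 + 409 = 673 units

673 units


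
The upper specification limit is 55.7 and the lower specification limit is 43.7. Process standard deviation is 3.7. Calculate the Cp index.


Cp = (55.7 - 43.7) / (6 * 3.7)

0.54


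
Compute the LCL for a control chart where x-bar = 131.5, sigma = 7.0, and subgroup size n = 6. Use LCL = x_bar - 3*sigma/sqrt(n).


LCL = 131.5 - 3 * 7.0 / sqrt(6)

122.93


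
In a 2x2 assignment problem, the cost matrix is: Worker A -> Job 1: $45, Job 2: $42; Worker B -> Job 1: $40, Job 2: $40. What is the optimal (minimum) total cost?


Option 1: A->1 + B->2 = $45 + $40 = $85
Option 2: A->2 + B->1 = $42 + $40 = $82
Min cost = min($85, $82) = $82

$82


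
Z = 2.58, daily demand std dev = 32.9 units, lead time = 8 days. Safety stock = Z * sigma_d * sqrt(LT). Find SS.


Formula: SS = z * sigma_d * sqrt(LT)
sqrt(LT) = sqrt(8) = 2.8284
SS = 2.58 * 32.9 * 2.8284
SS = 240.1 units

240.1 units


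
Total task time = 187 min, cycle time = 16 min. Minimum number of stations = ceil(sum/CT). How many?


Formula: N_min = ceil(Sum of Task Times / Cycle Time)
N_min = ceil(187 min / 16 min) = ceil(11.6875)
N_min = 12 stations

12


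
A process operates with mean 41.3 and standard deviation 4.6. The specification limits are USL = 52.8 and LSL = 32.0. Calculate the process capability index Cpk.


Cpu = (52.8 - 41.3) / (3 * 4.6) = 0.83
Cpl = (41.3 - 32.0) / (3 * 4.6) = 0.67
Cpk = min(0.83, 0.67) = 0.67

0.67


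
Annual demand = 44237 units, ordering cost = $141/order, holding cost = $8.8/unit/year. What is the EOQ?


Formula: EOQ = sqrt(2 * D * S / H)
Numerator: 2 * 44237 * 141 = 12474834
2DS/H = 12474834 / 8.8 = 1417594.8
EOQ = sqrt(1417594.8) = 1190.6 units

1190.6 units


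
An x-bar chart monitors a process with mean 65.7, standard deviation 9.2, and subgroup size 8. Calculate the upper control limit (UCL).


UCL = 65.7 + 3 * 9.2 / sqrt(8)

75.46


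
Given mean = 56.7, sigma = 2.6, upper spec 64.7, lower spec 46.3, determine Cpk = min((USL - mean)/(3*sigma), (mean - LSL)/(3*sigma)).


Cpu = (64.7 - 56.7) / (3 * 2.6) = 1.03
Cpl = (56.7 - 46.3) / (3 * 2.6) = 1.33
Cpk = min(1.03, 1.33) = 1.03

1.03


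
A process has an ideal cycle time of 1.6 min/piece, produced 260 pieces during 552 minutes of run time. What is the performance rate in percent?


Formula: Performance = (Ideal CT * Total Count) / Run Time * 100
Ideal output time = 1.6 * 260 = 416.0 min
Performance = 416.0 / 552 * 100 = 75.4%

75.4%


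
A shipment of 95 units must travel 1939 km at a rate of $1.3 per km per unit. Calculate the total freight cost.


TC = dist * cost * units = 1939 * 1.3 * 95 = $239466.50

$239466.50


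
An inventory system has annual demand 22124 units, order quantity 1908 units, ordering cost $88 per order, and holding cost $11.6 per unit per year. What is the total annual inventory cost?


TC = 22124/1908 * 88 + 1908/2 * 11.6

$12086.79


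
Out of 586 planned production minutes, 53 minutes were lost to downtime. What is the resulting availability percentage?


Formula: Availability = (Planned Time - Downtime) / Planned Time * 100
Uptime = 586 - 53 = 533 min
Availability = 533 / 586 * 100 = 91.0%

91.0%


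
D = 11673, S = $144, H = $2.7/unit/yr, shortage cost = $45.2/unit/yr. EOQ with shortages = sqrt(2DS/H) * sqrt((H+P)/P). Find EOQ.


Formula: EOQ* = sqrt(2DS/H) * sqrt((H+P)/P)
Base EOQ = sqrt(2*11673*144/2.7) = 1115.85 units
Correction = sqrt((2.7+45.2)/45.2) = 1.02943
EOQ* = 1115.85 * 1.02943 = 1148.7 units

1148.7 units


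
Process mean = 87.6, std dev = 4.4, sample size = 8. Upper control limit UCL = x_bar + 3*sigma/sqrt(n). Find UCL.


UCL = 87.6 + 3 * 4.4 / sqrt(8)

92.27


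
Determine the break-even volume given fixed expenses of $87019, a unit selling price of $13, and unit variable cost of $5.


Formula: BEQ = Fixed Costs / (Price - Variable Cost)
Contribution margin = $13 - $5 = $8/unit
BEQ = ceil($87019 / $8/unit) = ceil(10877.38) = 10878 units

10878 units


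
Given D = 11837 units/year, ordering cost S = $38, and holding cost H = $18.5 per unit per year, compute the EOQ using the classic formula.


Formula: EOQ = sqrt(2 * D * S / H)
Numerator: 2 * 11837 * 38 = 899612
2DS/H = 899612 / 18.5 = 48627.7
EOQ = sqrt(48627.7) = 220.5 units

220.5 units


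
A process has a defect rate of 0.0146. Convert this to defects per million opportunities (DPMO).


DPMO = defect_rate * 1000000 = 0.0146 * 1000000

14600


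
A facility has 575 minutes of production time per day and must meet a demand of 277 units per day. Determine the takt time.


Formula: Takt Time = Available Production Time / Customer Demand
Takt = 575 min/day / 277 units/day
Takt = 2.08 min/unit

2.08 min/unit


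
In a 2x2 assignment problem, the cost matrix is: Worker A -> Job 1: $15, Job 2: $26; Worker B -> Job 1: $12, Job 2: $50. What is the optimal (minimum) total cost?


Option 1: A->1 + B->2 = $15 + $50 = $65
Option 2: A->2 + B->1 = $26 + $12 = $38
Min cost = min($65, $38) = $38

$38


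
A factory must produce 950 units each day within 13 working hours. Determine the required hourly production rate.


Formula: Production Rate = Daily Demand / Available Hours
Rate = 950 units/day / 13 hours/day
Rate = 73.1 units/hour

73.1 units/hour


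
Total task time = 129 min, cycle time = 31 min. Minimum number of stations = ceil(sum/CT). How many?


Formula: N_min = ceil(Sum of Task Times / Cycle Time)
N_min = ceil(129 min / 31 min) = ceil(4.1613)
N_min = 5 stations

5


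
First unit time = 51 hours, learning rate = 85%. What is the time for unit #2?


Formula: T_n = T_1 * (learning_rate)^(log2(n)) where learning_rate = rate/100
Doublings = log2(2) = 1
T_n = 51 * 0.85^1
T_n = 51 * 0.85 = 43.4 hours

43.4 hours


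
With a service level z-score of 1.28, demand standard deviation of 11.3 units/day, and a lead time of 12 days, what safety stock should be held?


Formula: SS = z * sigma_d * sqrt(LT)
sqrt(LT) = sqrt(12) = 3.4641
SS = 1.28 * 11.3 * 3.4641
SS = 50.1 units

50.1 units


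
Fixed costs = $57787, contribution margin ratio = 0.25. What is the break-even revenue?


Formula: BER = Fixed Costs / Contribution Margin Ratio
BER = $57787 / 0.25
BER = $231148.00 (to the nearest cent)

$231148.00


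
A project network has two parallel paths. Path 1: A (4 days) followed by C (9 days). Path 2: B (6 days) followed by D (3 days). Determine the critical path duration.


Path 1 = 4 + 9 = 13 days
Path 2 = 6 + 3 = 9 days
Duration = max(13, 9) = 13 days

13 days


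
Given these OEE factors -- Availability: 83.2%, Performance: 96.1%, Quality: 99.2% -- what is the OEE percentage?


Formula: OEE = Availability * Performance * Quality / 10000
A * P = 83.2% * 96.1% / 100 = 79.96%
OEE = 79.96% * 99.2% / 100 = 79.3%

79.3%


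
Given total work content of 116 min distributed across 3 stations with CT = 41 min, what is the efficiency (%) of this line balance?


Formula: Efficiency = Sum of Task Times / (N_stations * CT) * 100
Total station capacity = 3 stations * 41 min = 123 min
Efficiency = 116 / 123 * 100 = 94.3%

94.3%


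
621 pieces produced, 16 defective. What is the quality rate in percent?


Formula: Quality Rate = Good Pieces / Total Pieces * 100
Good pieces = 621 - 16 = 605
QR = 605 / 621 * 100 = 97.4%

97.4%


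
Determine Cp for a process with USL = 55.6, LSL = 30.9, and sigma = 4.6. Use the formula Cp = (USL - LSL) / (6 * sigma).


Cp = (55.6 - 30.9) / (6 * 4.6)

0.89


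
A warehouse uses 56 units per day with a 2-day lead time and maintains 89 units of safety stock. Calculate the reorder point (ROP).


Formula: ROP = (Daily Demand * Lead Time) + Safety Stock
Demand during lead time = 56 * 2 = 112 units
ROP = 112 + 89 = 201 units

201 units


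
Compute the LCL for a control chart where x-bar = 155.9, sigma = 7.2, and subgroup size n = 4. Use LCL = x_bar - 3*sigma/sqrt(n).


LCL = 155.9 - 3 * 7.2 / sqrt(4)

145.1


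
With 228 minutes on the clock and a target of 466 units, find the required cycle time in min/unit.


Formula: CT = Available Time / Number of Units
CT = 228 min / 466 units
CT = 0.49 min/unit

0.49 min/unit


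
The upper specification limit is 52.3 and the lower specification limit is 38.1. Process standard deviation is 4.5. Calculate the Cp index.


Cp = (52.3 - 38.1) / (6 * 4.5)

0.53


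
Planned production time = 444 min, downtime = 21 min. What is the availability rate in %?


Formula: Availability = (Planned Time - Downtime) / Planned Time * 100
Uptime = 444 - 21 = 423 min
Availability = 423 / 444 * 100 = 95.3%

95.3%


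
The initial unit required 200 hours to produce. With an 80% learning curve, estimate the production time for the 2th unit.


Formula: T_n = T_1 * (learning_rate)^(log2(n)) where learning_rate = rate/100
Doublings = log2(2) = 1
T_n = 200 * 0.8^1
T_n = 200 * 0.8 = 160.0 hours

160.0 hours


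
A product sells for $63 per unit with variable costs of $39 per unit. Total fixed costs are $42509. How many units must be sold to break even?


Formula: BEQ = Fixed Costs / (Price - Variable Cost)
Contribution margin = $63 - $39 = $24/unit
BEQ = ceil($42509 / $24/unit) = ceil(1771.21) = 1772 units

1772 units


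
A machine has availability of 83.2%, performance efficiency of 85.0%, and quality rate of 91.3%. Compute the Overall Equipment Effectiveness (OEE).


Formula: OEE = Availability * Performance * Quality / 10000
A * P = 83.2% * 85.0% / 100 = 70.72%
OEE = 70.72% * 91.3% / 100 = 64.6%

64.6%


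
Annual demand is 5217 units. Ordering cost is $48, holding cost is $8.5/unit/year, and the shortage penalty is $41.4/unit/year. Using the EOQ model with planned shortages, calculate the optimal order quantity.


Formula: EOQ* = sqrt(2DS/H) * sqrt((H+P)/P)
Base EOQ = sqrt(2*5217*48/8.5) = 242.74 units
Correction = sqrt((8.5+41.4)/41.4) = 1.09787
EOQ* = 242.74 * 1.09787 = 266.5 units

266.5 units


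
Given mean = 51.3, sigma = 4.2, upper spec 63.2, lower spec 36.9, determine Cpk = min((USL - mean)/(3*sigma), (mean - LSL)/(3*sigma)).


Cpu = (63.2 - 51.3) / (3 * 4.2) = 0.94
Cpl = (51.3 - 36.9) / (3 * 4.2) = 1.14
Cpk = min(0.94, 1.14) = 0.94

0.94


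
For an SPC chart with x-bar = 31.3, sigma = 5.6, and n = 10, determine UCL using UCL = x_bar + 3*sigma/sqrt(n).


UCL = 31.3 + 3 * 5.6 / sqrt(10)

36.61


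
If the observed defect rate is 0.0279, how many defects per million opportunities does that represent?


DPMO = defect_rate * 1000000 = 0.0279 * 1000000

27900


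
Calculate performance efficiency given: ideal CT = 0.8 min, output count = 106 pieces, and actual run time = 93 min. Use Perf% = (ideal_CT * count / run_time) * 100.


Formula: Performance = (Ideal CT * Total Count) / Run Time * 100
Ideal output time = 0.8 * 106 = 84.8 min
Performance = 84.8 / 93 * 100 = 91.2%

91.2%


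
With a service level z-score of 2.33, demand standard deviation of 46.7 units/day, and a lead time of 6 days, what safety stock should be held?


Formula: SS = z * sigma_d * sqrt(LT)
sqrt(LT) = sqrt(6) = 2.4495
SS = 2.33 * 46.7 * 2.4495
SS = 266.5 units

266.5 units


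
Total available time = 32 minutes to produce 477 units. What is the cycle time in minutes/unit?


Formula: CT = Available Time / Number of Units
CT = 32 min / 477 units
CT = 0.07 min/unit

0.07 min/unit


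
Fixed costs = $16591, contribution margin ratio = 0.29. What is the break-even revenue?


Formula: BER = Fixed Costs / Contribution Margin Ratio
BER = $16591 / 0.29
BER = $57210.34 (to the nearest cent)

$57210.34


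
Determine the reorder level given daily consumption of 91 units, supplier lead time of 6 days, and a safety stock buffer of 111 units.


Formula: ROP = (Daily Demand * Lead Time) + Safety Stock
Demand during lead time = 91 * 6 = 546 units
ROP = 546 + 111 = 657 units

657 units


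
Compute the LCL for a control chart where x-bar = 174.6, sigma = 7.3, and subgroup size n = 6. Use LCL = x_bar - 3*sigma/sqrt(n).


LCL = 174.6 - 3 * 7.3 / sqrt(6)

165.66


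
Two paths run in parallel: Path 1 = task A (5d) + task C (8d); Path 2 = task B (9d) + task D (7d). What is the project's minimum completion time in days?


Path 1 = 5 + 8 = 13 days
Path 2 = 9 + 7 = 16 days
Duration = max(13, 16) = 16 days

16 days


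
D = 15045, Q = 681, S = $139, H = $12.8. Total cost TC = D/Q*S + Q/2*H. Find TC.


TC = 15045/681 * 139 + 681/2 * 12.8

$7429.26


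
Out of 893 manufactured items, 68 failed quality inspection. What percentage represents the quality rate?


Formula: Quality Rate = Good Pieces / Total Pieces * 100
Good pieces = 893 - 68 = 825
QR = 825 / 893 * 100 = 92.4%

92.4%


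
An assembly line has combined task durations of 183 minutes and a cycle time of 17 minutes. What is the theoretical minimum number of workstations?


Formula: N_min = ceil(Sum of Task Times / Cycle Time)
N_min = ceil(183 min / 17 min) = ceil(10.7647)
N_min = 11 stations

11


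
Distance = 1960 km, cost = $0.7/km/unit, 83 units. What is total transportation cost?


TC = dist * cost * units = 1960 * 0.7 * 83 = $113876.00

$113876.00


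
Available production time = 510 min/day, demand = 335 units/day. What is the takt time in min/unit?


Formula: Takt Time = Available Production Time / Customer Demand
Takt = 510 min/day / 335 units/day
Takt = 1.52 min/unit

1.52 min/unit


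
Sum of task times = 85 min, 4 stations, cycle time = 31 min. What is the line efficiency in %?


Formula: Efficiency = Sum of Task Times / (N_stations * CT) * 100
Total station capacity = 4 stations * 31 min = 124 min
Efficiency = 85 / 124 * 100 = 68.5%

68.5%


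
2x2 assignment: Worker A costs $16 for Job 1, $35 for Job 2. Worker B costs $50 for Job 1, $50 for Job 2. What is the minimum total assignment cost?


Option 1: A->1 + B->2 = $16 + $50 = $66
Option 2: A->2 + B->1 = $35 + $50 = $85
Min cost = min($66, $85) = $66

$66


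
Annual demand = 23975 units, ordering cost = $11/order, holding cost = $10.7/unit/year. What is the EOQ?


Formula: EOQ = sqrt(2 * D * S / H)
Numerator: 2 * 23975 * 11 = 527450
2DS/H = 527450 / 10.7 = 49294.4
EOQ = sqrt(49294.4) = 222.0 units

222.0 units


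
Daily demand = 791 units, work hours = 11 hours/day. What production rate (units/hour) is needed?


Formula: Production Rate = Daily Demand / Available Hours
Rate = 791 units/day / 11 hours/day
Rate = 71.9 units/hour

71.9 units/hour


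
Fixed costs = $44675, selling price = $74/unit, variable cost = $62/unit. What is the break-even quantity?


Formula: BEQ = Fixed Costs / (Price - Variable Cost)
Contribution margin = $74 - $62 = $12/unit
BEQ = ceil($44675 / $12/unit) = ceil(3722.92) = 3723 units

3723 units


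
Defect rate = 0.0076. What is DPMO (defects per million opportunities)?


DPMO = defect_rate * 1000000 = 0.0076 * 1000000

7600


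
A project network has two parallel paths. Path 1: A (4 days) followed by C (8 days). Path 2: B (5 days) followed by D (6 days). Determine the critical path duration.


Path 1 = 4 + 8 = 12 days
Path 2 = 5 + 6 = 11 days
Duration = max(12, 11) = 12 days

12 days


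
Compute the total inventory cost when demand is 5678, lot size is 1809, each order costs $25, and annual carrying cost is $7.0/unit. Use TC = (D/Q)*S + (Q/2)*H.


TC = 5678/1809 * 25 + 1809/2 * 7.0

$6409.97


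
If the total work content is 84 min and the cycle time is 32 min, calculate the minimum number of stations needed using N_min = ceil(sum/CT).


Formula: N_min = ceil(Sum of Task Times / Cycle Time)
N_min = ceil(84 min / 32 min) = ceil(2.625)
N_min = 3 stations

3


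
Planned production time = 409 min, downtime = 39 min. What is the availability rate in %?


Formula: Availability = (Planned Time - Downtime) / Planned Time * 100
Uptime = 409 - 39 = 370 min
Availability = 370 / 409 * 100 = 90.5%

90.5%


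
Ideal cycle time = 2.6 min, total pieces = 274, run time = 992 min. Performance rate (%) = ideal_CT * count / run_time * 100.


Formula: Performance = (Ideal CT * Total Count) / Run Time * 100
Ideal output time = 2.6 * 274 = 712.4 min
Performance = 712.4 / 992 * 100 = 71.8%

71.8%


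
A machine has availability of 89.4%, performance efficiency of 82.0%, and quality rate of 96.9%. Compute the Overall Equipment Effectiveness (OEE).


Formula: OEE = Availability * Performance * Quality / 10000
A * P = 89.4% * 82.0% / 100 = 73.31%
OEE = 73.31% * 96.9% / 100 = 71.0%

71.0%


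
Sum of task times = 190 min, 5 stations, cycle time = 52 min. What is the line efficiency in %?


Formula: Efficiency = Sum of Task Times / (N_stations * CT) * 100
Total station capacity = 5 stations * 52 min = 260 min
Efficiency = 190 / 260 * 100 = 73.1%

73.1%


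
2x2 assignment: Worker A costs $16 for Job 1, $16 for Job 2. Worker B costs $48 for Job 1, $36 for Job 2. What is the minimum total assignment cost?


Option 1: A->1 + B->2 = $16 + $36 = $52
Option 2: A->2 + B->1 = $16 + $48 = $64
Min cost = min($52, $64) = $52

$52


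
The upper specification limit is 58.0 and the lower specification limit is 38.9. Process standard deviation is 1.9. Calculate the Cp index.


Cp = (58.0 - 38.9) / (6 * 1.9)

1.68


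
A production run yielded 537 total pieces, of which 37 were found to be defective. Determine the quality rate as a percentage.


Formula: Quality Rate = Good Pieces / Total Pieces * 100
Good pieces = 537 - 37 = 500
QR = 500 / 537 * 100 = 93.1%

93.1%


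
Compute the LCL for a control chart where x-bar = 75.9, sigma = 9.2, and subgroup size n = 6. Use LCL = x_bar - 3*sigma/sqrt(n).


LCL = 75.9 - 3 * 9.2 / sqrt(6)

64.63


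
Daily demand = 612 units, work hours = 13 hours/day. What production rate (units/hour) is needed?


Formula: Production Rate = Daily Demand / Available Hours
Rate = 612 units/day / 13 hours/day
Rate = 47.1 units/hour

47.1 units/hour


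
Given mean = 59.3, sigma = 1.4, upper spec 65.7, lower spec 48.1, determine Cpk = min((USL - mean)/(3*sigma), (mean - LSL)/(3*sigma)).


Cpu = (65.7 - 59.3) / (3 * 1.4) = 1.52
Cpl = (59.3 - 48.1) / (3 * 1.4) = 2.67
Cpk = min(1.52, 2.67) = 1.52

1.52


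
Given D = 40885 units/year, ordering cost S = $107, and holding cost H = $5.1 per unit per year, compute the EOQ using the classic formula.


Formula: EOQ = sqrt(2 * D * S / H)
Numerator: 2 * 40885 * 107 = 8749390
2DS/H = 8749390 / 5.1 = 1715566.7
EOQ = sqrt(1715566.7) = 1309.8 units

1309.8 units


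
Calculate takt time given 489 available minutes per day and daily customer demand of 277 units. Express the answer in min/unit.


Formula: Takt Time = Available Production Time / Customer Demand
Takt = 489 min/day / 277 units/day
Takt = 1.77 min/unit

1.77 min/unit


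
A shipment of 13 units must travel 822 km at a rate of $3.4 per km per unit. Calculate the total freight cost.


TC = dist * cost * units = 822 * 3.4 * 13 = $36332.40

$36332.40


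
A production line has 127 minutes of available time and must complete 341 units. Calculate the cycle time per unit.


Formula: CT = Available Time / Number of Units
CT = 127 min / 341 units
CT = 0.37 min/unit

0.37 min/unit


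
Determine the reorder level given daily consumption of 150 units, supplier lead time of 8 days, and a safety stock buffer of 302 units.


Formula: ROP = (Daily Demand * Lead Time) + Safety Stock
Demand during lead time = 150 * 8 = 1200 units
ROP = 1200 + 302 = 1502 units

1502 units


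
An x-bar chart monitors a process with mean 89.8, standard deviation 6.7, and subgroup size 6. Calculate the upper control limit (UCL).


UCL = 89.8 + 3 * 6.7 / sqrt(6)

98.01


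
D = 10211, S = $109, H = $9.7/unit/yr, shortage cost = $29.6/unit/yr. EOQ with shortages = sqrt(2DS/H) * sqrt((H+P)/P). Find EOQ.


Formula: EOQ* = sqrt(2DS/H) * sqrt((H+P)/P)
Base EOQ = sqrt(2*10211*109/9.7) = 479.05 units
Correction = sqrt((9.7+29.6)/29.6) = 1.15226
EOQ* = 479.05 * 1.15226 = 552.0 units

552.0 units


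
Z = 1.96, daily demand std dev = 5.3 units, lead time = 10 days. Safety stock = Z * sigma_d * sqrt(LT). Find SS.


Formula: SS = z * sigma_d * sqrt(LT)
sqrt(LT) = sqrt(10) = 3.1623
SS = 1.96 * 5.3 * 3.1623
SS = 32.8 units

32.8 units


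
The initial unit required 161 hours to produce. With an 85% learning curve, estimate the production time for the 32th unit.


Formula: T_n = T_1 * (learning_rate)^(log2(n)) where learning_rate = rate/100
Doublings = log2(32) = 5
T_n = 161 * 0.85^5
T_n = 161 * 0.4437 = 71.4 hours

71.4 hours


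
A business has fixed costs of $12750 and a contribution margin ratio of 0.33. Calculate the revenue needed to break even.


Formula: BER = Fixed Costs / Contribution Margin Ratio
BER = $12750 / 0.33
BER = $38636.36 (to the nearest cent)

$38636.36


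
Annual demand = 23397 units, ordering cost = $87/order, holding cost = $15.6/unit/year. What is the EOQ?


Formula: EOQ = sqrt(2 * D * S / H)
Numerator: 2 * 23397 * 87 = 4071078
2DS/H = 4071078 / 15.6 = 260966.5
EOQ = sqrt(260966.5) = 510.8 units

510.8 units


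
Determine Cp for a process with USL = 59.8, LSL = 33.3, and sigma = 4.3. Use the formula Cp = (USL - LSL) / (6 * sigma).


Cp = (59.8 - 33.3) / (6 * 4.3)

1.03


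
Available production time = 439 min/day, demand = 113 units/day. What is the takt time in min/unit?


Formula: Takt Time = Available Production Time / Customer Demand
Takt = 439 min/day / 113 units/day
Takt = 3.88 min/unit

3.88 min/unit


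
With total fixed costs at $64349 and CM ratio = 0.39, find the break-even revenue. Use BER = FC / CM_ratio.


Formula: BER = Fixed Costs / Contribution Margin Ratio
BER = $64349 / 0.39
BER = $164997.44 (to the nearest cent)

$164997.44


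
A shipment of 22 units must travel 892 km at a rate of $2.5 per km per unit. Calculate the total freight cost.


TC = dist * cost * units = 892 * 2.5 * 22 = $49060.00

$49060.00
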